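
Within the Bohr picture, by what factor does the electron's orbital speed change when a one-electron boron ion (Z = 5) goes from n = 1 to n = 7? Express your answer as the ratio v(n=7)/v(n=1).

v ∝ Z^1 · n^-1; with Z fixed, v ∝ n^-1.
v(n=7)/v(n=1) = (7/1)^-1 = 1/7

1/7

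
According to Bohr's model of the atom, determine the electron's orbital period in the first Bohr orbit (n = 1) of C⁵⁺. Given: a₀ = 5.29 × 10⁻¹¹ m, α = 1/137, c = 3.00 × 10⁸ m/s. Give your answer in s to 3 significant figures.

4.22 × 10⁻¹⁸ s

r = n²a₀/Z = 1²·5.29 × 10⁻¹¹/6 = 8.82 × 10⁻¹² m
v = Zαc/n = 6·0.00730·3.00 × 10⁸/1 = 1.31 × 10⁷ m/s
T = 2πr/v = 4.22 × 10⁻¹⁸ s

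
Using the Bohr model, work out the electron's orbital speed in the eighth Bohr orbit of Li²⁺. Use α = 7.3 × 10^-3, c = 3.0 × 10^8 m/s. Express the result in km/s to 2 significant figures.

820 km/s

v_n = Zαc/n = 3 × 0.0073 × 3.0 × 10^8 / 8
    = 820 km/s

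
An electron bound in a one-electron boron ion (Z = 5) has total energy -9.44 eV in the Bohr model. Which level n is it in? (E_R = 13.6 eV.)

E_n = −E_R Z²/n² ⇒ n² = E_R Z²/(−E_n) = 13.6 × 5² / 9.44 ≈ 36.02
n = 6

6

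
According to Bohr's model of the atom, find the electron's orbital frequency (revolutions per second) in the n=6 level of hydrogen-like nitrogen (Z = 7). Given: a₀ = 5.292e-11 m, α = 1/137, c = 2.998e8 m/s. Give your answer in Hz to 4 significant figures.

1.493e15 Hz

r = n²a₀/Z = 2.722e-10 m, v = Zαc/n = 2.553e6 m/s
f = v/(2πr) = 1.493e15 Hz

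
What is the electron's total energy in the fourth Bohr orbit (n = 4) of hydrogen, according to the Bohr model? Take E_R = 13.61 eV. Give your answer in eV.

E_n = −E_R·Z²/n² = −13.61 × 1²/4² = -0.8506 eV

-0.8506 eV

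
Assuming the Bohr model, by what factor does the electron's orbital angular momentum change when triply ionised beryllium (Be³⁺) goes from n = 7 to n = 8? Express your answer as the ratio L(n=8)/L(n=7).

8/7

L = nℏ depends only on n, so L ∝ n.
L(n=8)/L(n=7) = (8/7)^1 = 8/7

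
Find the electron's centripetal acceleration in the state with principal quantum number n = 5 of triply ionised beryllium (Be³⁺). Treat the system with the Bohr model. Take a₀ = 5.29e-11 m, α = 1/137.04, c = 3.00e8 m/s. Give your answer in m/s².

9.28e21 m/s²

r = n²a₀/Z = 3.31e-10 m, v = Zαc/n = 1.75e6 m/s
a = v²/r = (1.75e6)² / 3.31e-10 = 9.28e21 m/s²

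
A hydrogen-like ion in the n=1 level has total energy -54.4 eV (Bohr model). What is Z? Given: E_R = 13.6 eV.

E_n = −E_R Z²/n² ⇒ Z² = −E_n n²/E_R = 54.4 × 1² / 13.6 ≈ 4.00
Z = 2

2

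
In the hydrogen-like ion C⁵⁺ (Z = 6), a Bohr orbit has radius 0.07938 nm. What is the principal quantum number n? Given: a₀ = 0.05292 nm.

3

r_n = n²a₀/Z ⇒ n² = rZ/a₀ = 0.07938 × 6 / 0.05292 ≈ 9.00
n = 3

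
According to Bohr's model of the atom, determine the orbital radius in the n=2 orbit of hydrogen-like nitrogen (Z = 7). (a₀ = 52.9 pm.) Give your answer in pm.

r_n = n²a₀/Z = 2² × 52.9 / 7
    = 4 × 52.9 / 7 = 30.2 pm

30.2 pm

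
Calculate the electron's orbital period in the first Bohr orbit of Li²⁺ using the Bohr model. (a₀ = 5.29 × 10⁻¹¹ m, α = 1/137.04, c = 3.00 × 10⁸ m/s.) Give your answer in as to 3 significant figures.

16.9 as

r = n²a₀/Z = 1²·5.29 × 10⁻¹¹/3 = 1.76 × 10⁻¹¹ m
v = Zαc/n = 3·0.00730·3.00 × 10⁸/1 = 6.57 × 10⁶ m/s
T = 2πr/v = 1.69 × 10⁻¹⁷ s = 16.9 as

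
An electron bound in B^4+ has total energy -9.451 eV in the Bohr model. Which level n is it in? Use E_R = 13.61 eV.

E_n = −E_R Z²/n² ⇒ n² = E_R Z²/(−E_n) = 13.61 × 5² / 9.451 ≈ 36.00
n = 6

6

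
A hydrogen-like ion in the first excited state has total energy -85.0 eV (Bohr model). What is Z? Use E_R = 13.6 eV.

E_n = −E_R Z²/n² ⇒ Z² = −E_n n²/E_R = 85.0 × 2² / 13.6 ≈ 25.00
Z = 5

5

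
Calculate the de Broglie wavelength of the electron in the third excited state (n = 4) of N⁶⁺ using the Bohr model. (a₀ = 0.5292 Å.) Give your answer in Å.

1.900 Å

The Bohr quantisation condition is nλ = 2πr_n.
r_n = n²a₀/Z = 1.210 Å
λ = 2πr_n/n = 2π·1.210/4 = 1.900 Å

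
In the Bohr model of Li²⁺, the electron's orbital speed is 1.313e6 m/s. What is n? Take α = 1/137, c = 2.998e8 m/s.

v_n = Zαc/n ⇒ n = Zαc/v = 3 × 0.007299 × 2.998e8 / 1.313e6 ≈ 5.00
n = 5

5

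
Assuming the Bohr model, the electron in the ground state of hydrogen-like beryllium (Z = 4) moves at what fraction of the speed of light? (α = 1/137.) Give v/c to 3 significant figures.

v_n = Zαc/n, so v/c = Zα/n = 4 × 0.00730 / 1 = 0.0292

0.0292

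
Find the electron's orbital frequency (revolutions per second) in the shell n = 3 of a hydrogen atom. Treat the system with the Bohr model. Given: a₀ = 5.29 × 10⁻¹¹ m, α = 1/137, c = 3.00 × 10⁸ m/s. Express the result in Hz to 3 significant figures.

2.44 × 10¹⁴ Hz

r = n²a₀/Z = 4.76 × 10⁻¹⁰ m, v = Zαc/n = 7.30 × 10⁵ m/s
f = v/(2πr) = 2.44 × 10¹⁴ Hz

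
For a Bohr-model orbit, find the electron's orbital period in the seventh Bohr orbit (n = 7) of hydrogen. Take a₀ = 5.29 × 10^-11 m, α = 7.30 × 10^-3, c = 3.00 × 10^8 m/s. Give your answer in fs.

52.1 fs

r = n²a₀/Z = 7²·5.29 × 10^-11/1 = 2.59 × 10^-9 m
v = Zαc/n = 1·0.00730·3.00 × 10^8/7 = 3.13 × 10^5 m/s
T = 2πr/v = 5.21 × 10^-14 s = 52.1 fs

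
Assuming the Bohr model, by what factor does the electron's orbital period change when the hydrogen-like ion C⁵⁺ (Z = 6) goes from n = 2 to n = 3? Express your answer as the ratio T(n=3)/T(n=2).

T ∝ Z^-2 · n^3; with Z fixed, T ∝ n^3.
T(n=3)/T(n=2) = (3/2)^3 = 27/8

27/8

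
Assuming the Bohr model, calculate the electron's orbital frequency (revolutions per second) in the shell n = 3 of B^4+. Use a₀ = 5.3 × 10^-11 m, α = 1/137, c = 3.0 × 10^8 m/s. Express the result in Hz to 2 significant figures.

6.1 × 10^15 Hz

r = n²a₀/Z = 9.5 × 10^-11 m, v = Zαc/n = 3.6 × 10^6 m/s
f = v/(2πr) = 6.1 × 10^15 Hz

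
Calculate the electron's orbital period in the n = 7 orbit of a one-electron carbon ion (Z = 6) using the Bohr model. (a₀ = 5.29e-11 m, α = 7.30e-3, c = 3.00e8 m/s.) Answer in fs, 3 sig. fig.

r = n²a₀/Z = 7²·5.29e-11/6 = 4.32e-10 m
v = Zαc/n = 6·0.00730·3.00e8/7 = 1.88e6 m/s
T = 2πr/v = 1.45e-15 s = 1.45 fs

1.45 fs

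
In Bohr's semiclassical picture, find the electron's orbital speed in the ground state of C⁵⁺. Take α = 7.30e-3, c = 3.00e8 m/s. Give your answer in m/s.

v_n = Zαc/n = 6 × 0.00730 × 3.00e8 / 1
    = 1.31e7 m/s

1.31e7 m/s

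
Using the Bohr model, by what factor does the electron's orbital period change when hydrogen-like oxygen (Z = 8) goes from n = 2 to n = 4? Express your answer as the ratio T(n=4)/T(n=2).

8

T ∝ Z^-2 · n^3; with Z fixed, T ∝ n^3.
T(n=4)/T(n=2) = (4/2)^3 = 8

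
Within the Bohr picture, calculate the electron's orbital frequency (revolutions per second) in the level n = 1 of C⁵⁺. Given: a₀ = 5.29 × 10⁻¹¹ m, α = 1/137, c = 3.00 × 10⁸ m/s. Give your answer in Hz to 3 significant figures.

2.37 × 10¹⁷ Hz

r = n²a₀/Z = 8.82 × 10⁻¹² m, v = Zαc/n = 1.31 × 10⁷ m/s
f = v/(2πr) = 2.37 × 10¹⁷ Hz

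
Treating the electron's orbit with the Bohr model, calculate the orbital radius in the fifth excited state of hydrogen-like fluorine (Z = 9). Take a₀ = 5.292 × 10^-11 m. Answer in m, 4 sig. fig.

2.117 × 10^-10 m

r_n = n²a₀/Z = 6² × 5.292 × 10^-11 / 9
    = 36 × 5.292 × 10^-11 / 9 = 2.117 × 10^-10 m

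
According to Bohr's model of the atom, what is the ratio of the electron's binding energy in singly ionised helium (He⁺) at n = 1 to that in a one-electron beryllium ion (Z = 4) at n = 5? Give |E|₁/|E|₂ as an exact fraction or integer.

|E| ∝ Z^2 · n^-2
|E|₁/|E|₂ = (2/4)^2 · (1/5)^-2 = 25/4

25/4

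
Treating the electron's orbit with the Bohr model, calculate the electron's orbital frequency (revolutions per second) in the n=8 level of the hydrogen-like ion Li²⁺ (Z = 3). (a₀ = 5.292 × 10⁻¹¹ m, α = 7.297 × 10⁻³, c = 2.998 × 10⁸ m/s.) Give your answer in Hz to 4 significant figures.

1.157 × 10¹⁴ Hz

r = n²a₀/Z = 1.129 × 10⁻⁹ m, v = Zαc/n = 8.204 × 10⁵ m/s
f = v/(2πr) = 1.157 × 10¹⁴ Hz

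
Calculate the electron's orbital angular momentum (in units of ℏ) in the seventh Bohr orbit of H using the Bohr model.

L_n = nℏ, so L/ℏ = n = 7.

7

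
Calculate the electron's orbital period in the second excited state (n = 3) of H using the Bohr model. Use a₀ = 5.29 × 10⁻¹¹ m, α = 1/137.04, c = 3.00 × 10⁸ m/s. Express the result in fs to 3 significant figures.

r = n²a₀/Z = 3²·5.29 × 10⁻¹¹/1 = 4.76 × 10⁻¹⁰ m
v = Zαc/n = 1·0.00730·3.00 × 10⁸/3 = 7.30 × 10⁵ m/s
T = 2πr/v = 4.10 × 10⁻¹⁵ s = 4.10 fs

4.10 fs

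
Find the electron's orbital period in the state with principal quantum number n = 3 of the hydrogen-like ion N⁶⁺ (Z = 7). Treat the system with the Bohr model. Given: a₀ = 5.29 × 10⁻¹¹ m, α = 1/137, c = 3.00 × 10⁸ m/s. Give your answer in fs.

r = n²a₀/Z = 3²·5.29 × 10⁻¹¹/7 = 6.80 × 10⁻¹¹ m
v = Zαc/n = 7·0.00730·3.00 × 10⁸/3 = 5.11 × 10⁶ m/s
T = 2πr/v = 8.36 × 10⁻¹⁷ s = 0.0836 fs

0.0836 fs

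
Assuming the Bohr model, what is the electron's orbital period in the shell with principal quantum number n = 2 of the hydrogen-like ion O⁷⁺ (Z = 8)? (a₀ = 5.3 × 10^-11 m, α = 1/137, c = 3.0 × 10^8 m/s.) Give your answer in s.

r = n²a₀/Z = 2²·5.3 × 10^-11/8 = 2.6 × 10^-11 m
v = Zαc/n = 8·0.0073·3.0 × 10^8/2 = 8.8 × 10^6 m/s
T = 2πr/v = 1.9 × 10^-17 s

1.9 × 10^-17 s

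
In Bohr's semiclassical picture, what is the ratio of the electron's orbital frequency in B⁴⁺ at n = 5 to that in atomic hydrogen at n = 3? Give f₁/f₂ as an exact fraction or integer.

f ∝ Z^2 · n^-3
f₁/f₂ = (5/1)^2 · (5/3)^-3 = 27/5

27/5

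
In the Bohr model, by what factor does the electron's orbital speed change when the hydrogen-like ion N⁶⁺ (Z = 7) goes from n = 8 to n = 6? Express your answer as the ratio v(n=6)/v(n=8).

v ∝ Z^1 · n^-1; with Z fixed, v ∝ n^-1.
v(n=6)/v(n=8) = (6/8)^-1 = 4/3

4/3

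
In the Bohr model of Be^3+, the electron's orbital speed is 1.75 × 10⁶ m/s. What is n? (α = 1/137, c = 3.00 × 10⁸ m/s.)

v_n = Zαc/n ⇒ n = Zαc/v = 4 × 0.00730 × 3.00 × 10⁸ / 1.75 × 10⁶ ≈ 5.01
n = 5

5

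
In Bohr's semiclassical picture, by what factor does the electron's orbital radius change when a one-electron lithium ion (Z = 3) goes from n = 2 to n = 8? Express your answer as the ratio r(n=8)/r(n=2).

r ∝ Z^-1 · n^2; with Z fixed, r ∝ n^2.
r(n=8)/r(n=2) = (8/2)^2 = 16

16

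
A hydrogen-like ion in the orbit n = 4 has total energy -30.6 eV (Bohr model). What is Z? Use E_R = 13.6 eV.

6

E_n = −E_R Z²/n² ⇒ Z² = −E_n n²/E_R = 30.6 × 4² / 13.6 ≈ 36.00
Z = 6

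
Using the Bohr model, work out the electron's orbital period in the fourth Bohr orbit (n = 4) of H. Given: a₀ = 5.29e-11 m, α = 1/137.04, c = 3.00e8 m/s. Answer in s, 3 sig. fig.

9.72e-15 s

r = n²a₀/Z = 4²·5.29e-11/1 = 8.46e-10 m
v = Zαc/n = 1·0.00730·3.00e8/4 = 5.47e5 m/s
T = 2πr/v = 9.72e-15 s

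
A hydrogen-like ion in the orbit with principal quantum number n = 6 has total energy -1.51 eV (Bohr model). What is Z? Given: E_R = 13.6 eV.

2

E_n = −E_R Z²/n² ⇒ Z² = −E_n n²/E_R = 1.51 × 6² / 13.6 ≈ 4.00
Z = 2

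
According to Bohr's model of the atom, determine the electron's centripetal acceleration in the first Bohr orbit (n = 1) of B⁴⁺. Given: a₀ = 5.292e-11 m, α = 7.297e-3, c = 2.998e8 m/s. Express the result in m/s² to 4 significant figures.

r = n²a₀/Z = 1.058e-11 m, v = Zαc/n = 1.094e7 m/s
a = v²/r = (1.094e7)² / 1.058e-11 = 1.130e25 m/s²

1.130e25 m/s²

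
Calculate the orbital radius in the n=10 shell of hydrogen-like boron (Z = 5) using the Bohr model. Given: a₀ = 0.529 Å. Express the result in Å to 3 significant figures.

r_n = n²a₀/Z = 10² × 0.529 / 5
    = 100 × 0.529 / 5 = 10.6 Å

10.6 Å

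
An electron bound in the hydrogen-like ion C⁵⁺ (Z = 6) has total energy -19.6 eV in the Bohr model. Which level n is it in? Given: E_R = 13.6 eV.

E_n = −E_R Z²/n² ⇒ n² = E_R Z²/(−E_n) = 13.6 × 6² / 19.6 ≈ 24.98
n = 5

5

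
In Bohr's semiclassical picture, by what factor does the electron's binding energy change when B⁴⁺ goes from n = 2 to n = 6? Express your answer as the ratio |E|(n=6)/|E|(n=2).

1/9

|E| ∝ Z^2 · n^-2; with Z fixed, |E| ∝ n^-2.
|E|(n=6)/|E|(n=2) = (6/2)^-2 = 1/9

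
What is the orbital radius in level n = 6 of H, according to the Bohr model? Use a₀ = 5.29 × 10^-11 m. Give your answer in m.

1.90 × 10^-9 m

r_n = n²a₀/Z = 6² × 5.29 × 10^-11 / 1
    = 36 × 5.29 × 10^-11 / 1 = 1.90 × 10^-9 m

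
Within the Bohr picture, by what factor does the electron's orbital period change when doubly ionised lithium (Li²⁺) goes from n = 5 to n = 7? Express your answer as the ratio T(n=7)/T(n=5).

343/125

T ∝ Z^-2 · n^3; with Z fixed, T ∝ n^3.
T(n=7)/T(n=5) = (7/5)^3 = 343/125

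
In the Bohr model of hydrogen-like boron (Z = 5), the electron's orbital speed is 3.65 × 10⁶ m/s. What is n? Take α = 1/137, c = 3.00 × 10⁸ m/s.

v_n = Zαc/n ⇒ n = Zαc/v = 5 × 0.00730 × 3.00 × 10⁸ / 3.65 × 10⁶ ≈ 3.00
n = 3

3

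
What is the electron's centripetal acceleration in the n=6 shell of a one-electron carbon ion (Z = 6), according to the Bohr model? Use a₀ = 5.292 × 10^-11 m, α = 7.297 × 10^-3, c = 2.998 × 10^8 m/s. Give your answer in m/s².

1.507 × 10^22 m/s²

r = n²a₀/Z = 3.175 × 10^-10 m, v = Zαc/n = 2.188 × 10^6 m/s
a = v²/r = (2.188 × 10^6)² / 3.175 × 10^-10 = 1.507 × 10^22 m/s²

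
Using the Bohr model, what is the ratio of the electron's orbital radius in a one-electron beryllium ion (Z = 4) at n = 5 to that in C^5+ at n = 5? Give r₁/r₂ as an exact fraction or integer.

3/2

r ∝ Z^-1 · n^2
r₁/r₂ = (4/6)^-1 · (5/5)^2 = 3/2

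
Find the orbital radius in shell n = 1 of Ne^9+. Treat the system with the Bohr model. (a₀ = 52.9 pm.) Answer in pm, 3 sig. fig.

5.29 pm

r_n = n²a₀/Z = 1² × 52.9 / 10
    = 1 × 52.9 / 10 = 5.29 pm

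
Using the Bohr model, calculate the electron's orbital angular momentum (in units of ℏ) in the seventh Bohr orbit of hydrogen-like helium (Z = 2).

L_n = nℏ, so L/ℏ = n = 7.

7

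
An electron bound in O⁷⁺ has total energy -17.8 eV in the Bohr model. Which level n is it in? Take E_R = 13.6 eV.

7

E_n = −E_R Z²/n² ⇒ n² = E_R Z²/(−E_n) = 13.6 × 8² / 17.8 ≈ 48.90
n = 7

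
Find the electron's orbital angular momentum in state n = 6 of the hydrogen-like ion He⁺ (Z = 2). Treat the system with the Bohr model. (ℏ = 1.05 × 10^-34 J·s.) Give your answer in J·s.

6.30 × 10^-34 J·s

L_n = nℏ = 6 × 1.05 × 10^-34 = 6.30 × 10^-34 J·s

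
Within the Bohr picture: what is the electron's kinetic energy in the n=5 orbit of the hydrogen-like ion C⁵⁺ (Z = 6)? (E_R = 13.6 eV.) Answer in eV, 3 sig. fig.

For a Coulomb orbit the virial theorem gives K = −E_n.
E_n = −E_R·Z²/n², so K = E_R·Z²/n² = 13.6 × 6²/5² = 19.6 eV

19.6 eV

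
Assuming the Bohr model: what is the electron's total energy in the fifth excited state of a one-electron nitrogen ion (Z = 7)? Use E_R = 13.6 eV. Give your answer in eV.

-18.5 eV

E_n = −E_R·Z²/n² = −13.6 × 7²/6² = -18.5 eV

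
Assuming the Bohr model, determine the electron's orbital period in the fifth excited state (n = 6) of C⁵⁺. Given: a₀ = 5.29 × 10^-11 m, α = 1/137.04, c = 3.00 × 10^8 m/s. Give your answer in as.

911 as

r = n²a₀/Z = 6²·5.29 × 10^-11/6 = 3.17 × 10^-10 m
v = Zαc/n = 6·0.00730·3.00 × 10^8/6 = 2.19 × 10^6 m/s
T = 2πr/v = 9.11 × 10^-16 s = 911 as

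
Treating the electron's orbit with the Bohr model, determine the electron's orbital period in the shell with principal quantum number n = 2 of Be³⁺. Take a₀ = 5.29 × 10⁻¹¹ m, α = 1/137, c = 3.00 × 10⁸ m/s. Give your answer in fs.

0.0759 fs

r = n²a₀/Z = 2²·5.29 × 10⁻¹¹/4 = 5.29 × 10⁻¹¹ m
v = Zαc/n = 4·0.00730·3.00 × 10⁸/2 = 4.38 × 10⁶ m/s
T = 2πr/v = 7.59 × 10⁻¹⁷ s = 0.0759 fs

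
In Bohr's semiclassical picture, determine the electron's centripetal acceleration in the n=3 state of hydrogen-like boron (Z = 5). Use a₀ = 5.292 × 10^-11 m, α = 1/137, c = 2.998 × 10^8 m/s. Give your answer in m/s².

1.396 × 10^23 m/s²

r = n²a₀/Z = 9.526 × 10^-11 m, v = Zαc/n = 3.647 × 10^6 m/s
a = v²/r = (3.647 × 10^6)² / 9.526 × 10^-11 = 1.396 × 10^23 m/s²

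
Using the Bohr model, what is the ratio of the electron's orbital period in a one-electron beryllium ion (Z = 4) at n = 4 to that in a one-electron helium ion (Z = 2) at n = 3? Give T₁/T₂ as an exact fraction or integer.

16/27

T ∝ Z^-2 · n^3
T₁/T₂ = (4/2)^-2 · (4/3)^3 = 16/27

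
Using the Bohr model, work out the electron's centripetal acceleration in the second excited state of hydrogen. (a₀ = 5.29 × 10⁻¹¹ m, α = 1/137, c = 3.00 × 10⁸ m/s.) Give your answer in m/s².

1.12 × 10²¹ m/s²

r = n²a₀/Z = 4.76 × 10⁻¹⁰ m, v = Zαc/n = 7.30 × 10⁵ m/s
a = v²/r = (7.30 × 10⁵)² / 4.76 × 10⁻¹⁰ = 1.12 × 10²¹ m/s²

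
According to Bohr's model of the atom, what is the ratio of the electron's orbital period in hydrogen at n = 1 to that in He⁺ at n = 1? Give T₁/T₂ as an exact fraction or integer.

4

T ∝ Z^-2 · n^3
T₁/T₂ = (1/2)^-2 · (1/1)^3 = 4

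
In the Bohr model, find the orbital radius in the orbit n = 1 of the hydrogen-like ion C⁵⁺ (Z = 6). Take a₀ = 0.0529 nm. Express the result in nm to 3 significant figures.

0.00882 nm

r_n = n²a₀/Z = 1² × 0.0529 / 6
    = 1 × 0.0529 / 6 = 0.00882 nm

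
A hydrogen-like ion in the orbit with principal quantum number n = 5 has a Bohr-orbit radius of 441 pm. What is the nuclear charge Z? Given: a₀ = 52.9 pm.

r_n = n²a₀/Z ⇒ Z = n²a₀/r = 5² × 52.9 / 441 ≈ 3.00
Z = 3

3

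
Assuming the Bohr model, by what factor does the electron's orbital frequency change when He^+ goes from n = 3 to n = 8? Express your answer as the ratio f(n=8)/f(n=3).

27/512

f ∝ Z^2 · n^-3; with Z fixed, f ∝ n^-3.
f(n=8)/f(n=3) = (8/3)^-3 = 27/512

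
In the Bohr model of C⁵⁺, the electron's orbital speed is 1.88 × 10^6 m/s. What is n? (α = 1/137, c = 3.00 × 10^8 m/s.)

v_n = Zαc/n ⇒ n = Zαc/v = 6 × 0.00730 × 3.00 × 10^8 / 1.88 × 10^6 ≈ 6.99
n = 7

7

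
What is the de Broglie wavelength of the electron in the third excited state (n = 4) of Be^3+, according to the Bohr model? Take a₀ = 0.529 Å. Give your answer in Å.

3.32 Å

The Bohr quantisation condition is nλ = 2πr_n.
r_n = n²a₀/Z = 2.12 Å
λ = 2πr_n/n = 2π·2.12/4 = 3.32 Å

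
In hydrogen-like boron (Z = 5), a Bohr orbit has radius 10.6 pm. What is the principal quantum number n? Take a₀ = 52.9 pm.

r_n = n²a₀/Z ⇒ n² = rZ/a₀ = 10.6 × 5 / 52.9 ≈ 1.00
n = 1

1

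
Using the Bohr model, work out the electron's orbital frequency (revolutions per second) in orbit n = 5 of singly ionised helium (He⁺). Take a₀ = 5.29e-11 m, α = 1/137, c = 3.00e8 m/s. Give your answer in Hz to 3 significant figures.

2.11e14 Hz

r = n²a₀/Z = 6.61e-10 m, v = Zαc/n = 8.76e5 m/s
f = v/(2πr) = 2.11e14 Hz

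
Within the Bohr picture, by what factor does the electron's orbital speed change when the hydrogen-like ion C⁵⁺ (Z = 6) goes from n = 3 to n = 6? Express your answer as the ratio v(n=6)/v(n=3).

v ∝ Z^1 · n^-1; with Z fixed, v ∝ n^-1.
v(n=6)/v(n=3) = (6/3)^-1 = 1/2

1/2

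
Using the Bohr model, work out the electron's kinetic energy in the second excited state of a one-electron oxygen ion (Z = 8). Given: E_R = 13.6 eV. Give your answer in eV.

For a Coulomb orbit the virial theorem gives K = −E_n.
E_n = −E_R·Z²/n², so K = E_R·Z²/n² = 13.6 × 8²/3² = 96.7 eV

96.7 eV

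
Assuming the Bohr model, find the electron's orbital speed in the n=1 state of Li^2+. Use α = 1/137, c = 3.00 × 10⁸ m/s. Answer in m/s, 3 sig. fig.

6.57 × 10⁶ m/s

v_n = Zαc/n = 3 × 0.00730 × 3.00 × 10⁸ / 1
    = 6.57 × 10⁶ m/s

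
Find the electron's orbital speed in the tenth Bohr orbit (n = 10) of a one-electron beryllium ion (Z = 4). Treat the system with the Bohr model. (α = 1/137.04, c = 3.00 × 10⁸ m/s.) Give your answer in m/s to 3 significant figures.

8.76 × 10⁵ m/s

v_n = Zαc/n = 4 × 0.00730 × 3.00 × 10⁸ / 10
    = 8.76 × 10⁵ m/s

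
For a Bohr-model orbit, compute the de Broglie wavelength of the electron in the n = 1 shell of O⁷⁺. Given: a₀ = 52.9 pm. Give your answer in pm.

41.5 pm

The Bohr quantisation condition is nλ = 2πr_n.
r_n = n²a₀/Z = 6.61 pm
λ = 2πr_n/n = 2π·6.61/1 = 41.5 pm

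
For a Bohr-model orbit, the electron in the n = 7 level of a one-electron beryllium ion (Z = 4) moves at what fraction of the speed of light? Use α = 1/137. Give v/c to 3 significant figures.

0.00417

v_n = Zαc/n, so v/c = Zα/n = 4 × 0.00730 / 7 = 0.00417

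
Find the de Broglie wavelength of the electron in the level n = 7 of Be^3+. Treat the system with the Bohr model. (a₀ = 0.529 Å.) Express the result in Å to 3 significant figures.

The Bohr quantisation condition is nλ = 2πr_n.
r_n = n²a₀/Z = 6.48 Å
λ = 2πr_n/n = 2π·6.48/7 = 5.82 Å

5.82 Å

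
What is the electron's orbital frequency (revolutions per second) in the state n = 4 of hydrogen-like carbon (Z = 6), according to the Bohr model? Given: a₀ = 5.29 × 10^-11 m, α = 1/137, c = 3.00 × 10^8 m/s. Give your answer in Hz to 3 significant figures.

3.71 × 10^15 Hz

r = n²a₀/Z = 1.41 × 10^-10 m, v = Zαc/n = 3.28 × 10^6 m/s
f = v/(2πr) = 3.71 × 10^15 Hz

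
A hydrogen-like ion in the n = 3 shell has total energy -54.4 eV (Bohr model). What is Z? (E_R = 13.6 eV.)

6

E_n = −E_R Z²/n² ⇒ Z² = −E_n n²/E_R = 54.4 × 3² / 13.6 ≈ 36.00
Z = 6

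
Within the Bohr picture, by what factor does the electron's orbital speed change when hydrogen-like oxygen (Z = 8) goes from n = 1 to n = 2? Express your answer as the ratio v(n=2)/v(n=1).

v ∝ Z^1 · n^-1; with Z fixed, v ∝ n^-1.
v(n=2)/v(n=1) = (2/1)^-1 = 1/2

1/2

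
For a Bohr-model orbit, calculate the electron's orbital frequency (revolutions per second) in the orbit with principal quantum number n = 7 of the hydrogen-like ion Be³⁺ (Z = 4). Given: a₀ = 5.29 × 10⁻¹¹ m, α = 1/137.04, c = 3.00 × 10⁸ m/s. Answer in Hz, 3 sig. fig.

r = n²a₀/Z = 6.48 × 10⁻¹⁰ m, v = Zαc/n = 1.25 × 10⁶ m/s
f = v/(2πr) = 3.07 × 10¹⁴ Hz

3.07 × 10¹⁴ Hz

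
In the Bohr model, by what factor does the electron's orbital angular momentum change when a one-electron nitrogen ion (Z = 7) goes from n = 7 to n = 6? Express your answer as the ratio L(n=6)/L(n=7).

L = nℏ depends only on n, so L ∝ n.
L(n=6)/L(n=7) = (6/7)^1 = 6/7

6/7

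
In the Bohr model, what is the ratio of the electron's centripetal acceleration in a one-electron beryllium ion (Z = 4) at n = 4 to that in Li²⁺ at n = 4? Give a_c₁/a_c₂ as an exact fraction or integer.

64/27

a_c ∝ Z^3 · n^-4
a_c₁/a_c₂ = (4/3)^3 · (4/4)^-4 = 64/27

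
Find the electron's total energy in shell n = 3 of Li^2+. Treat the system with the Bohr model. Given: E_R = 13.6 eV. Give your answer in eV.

-13.6 eV

E_n = −E_R·Z²/n² = −13.6 × 3²/3² = -13.6 eV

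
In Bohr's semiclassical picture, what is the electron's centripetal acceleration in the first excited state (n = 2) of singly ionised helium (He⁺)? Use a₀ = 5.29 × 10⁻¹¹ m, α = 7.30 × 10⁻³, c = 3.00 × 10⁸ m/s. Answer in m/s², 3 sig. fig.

r = n²a₀/Z = 1.06 × 10⁻¹⁰ m, v = Zαc/n = 2.19 × 10⁶ m/s
a = v²/r = (2.19 × 10⁶)² / 1.06 × 10⁻¹⁰ = 4.53 × 10²² m/s²

4.53 × 10²² m/s²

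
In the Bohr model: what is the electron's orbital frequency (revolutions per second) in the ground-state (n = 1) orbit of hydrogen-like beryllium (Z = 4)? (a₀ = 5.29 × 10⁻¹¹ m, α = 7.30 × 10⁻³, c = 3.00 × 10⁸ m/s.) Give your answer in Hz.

r = n²a₀/Z = 1.32 × 10⁻¹¹ m, v = Zαc/n = 8.76 × 10⁶ m/s
f = v/(2πr) = 1.05 × 10¹⁷ Hz

1.05 × 10¹⁷ Hz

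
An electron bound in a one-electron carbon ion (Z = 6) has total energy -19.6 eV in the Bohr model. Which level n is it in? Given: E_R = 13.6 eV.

5

E_n = −E_R Z²/n² ⇒ n² = E_R Z²/(−E_n) = 13.6 × 6² / 19.6 ≈ 24.98
n = 5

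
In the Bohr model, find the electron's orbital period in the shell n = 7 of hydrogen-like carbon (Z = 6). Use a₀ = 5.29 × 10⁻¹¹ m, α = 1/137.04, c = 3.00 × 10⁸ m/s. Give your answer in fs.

1.45 fs

r = n²a₀/Z = 7²·5.29 × 10⁻¹¹/6 = 4.32 × 10⁻¹⁰ m
v = Zαc/n = 6·0.00730·3.00 × 10⁸/7 = 1.88 × 10⁶ m/s
T = 2πr/v = 1.45 × 10⁻¹⁵ s = 1.45 fs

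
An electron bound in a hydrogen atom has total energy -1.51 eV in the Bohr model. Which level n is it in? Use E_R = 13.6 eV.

3

E_n = −E_R Z²/n² ⇒ n² = E_R Z²/(−E_n) = 13.6 × 1² / 1.51 ≈ 9.01
n = 3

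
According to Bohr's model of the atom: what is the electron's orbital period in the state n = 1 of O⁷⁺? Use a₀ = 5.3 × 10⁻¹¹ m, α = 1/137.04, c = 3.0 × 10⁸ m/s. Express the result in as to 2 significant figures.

r = n²a₀/Z = 1²·5.3 × 10⁻¹¹/8 = 6.6 × 10⁻¹² m
v = Zαc/n = 8·0.0073·3.0 × 10⁸/1 = 1.8 × 10⁷ m/s
T = 2πr/v = 2.4 × 10⁻¹⁸ s = 2.4 as

2.4 as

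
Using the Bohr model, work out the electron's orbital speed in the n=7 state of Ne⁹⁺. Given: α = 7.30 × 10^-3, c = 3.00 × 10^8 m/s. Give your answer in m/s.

3.13 × 10^6 m/s

v_n = Zαc/n = 10 × 0.00730 × 3.00 × 10^8 / 7
    = 3.13 × 10^6 m/s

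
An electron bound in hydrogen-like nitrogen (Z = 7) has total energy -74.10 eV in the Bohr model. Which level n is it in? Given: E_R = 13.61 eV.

E_n = −E_R Z²/n² ⇒ n² = E_R Z²/(−E_n) = 13.61 × 7² / 74.10 ≈ 9.00
n = 3

3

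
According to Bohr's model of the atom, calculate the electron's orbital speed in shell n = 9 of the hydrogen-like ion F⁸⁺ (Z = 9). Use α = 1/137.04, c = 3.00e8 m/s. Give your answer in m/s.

v_n = Zαc/n = 9 × 0.00730 × 3.00e8 / 9
    = 2.19e6 m/s

2.19e6 m/s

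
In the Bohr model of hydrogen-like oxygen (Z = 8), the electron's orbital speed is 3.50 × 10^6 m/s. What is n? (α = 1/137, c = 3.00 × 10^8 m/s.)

v_n = Zαc/n ⇒ n = Zαc/v = 8 × 0.00730 × 3.00 × 10^8 / 3.50 × 10^6 ≈ 5.01
n = 5

5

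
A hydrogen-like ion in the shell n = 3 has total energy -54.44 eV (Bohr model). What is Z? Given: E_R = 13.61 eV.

E_n = −E_R Z²/n² ⇒ Z² = −E_n n²/E_R = 54.44 × 3² / 13.61 ≈ 36.00
Z = 6

6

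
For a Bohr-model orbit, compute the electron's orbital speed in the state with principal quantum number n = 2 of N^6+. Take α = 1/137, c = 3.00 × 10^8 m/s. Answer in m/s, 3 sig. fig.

v_n = Zαc/n = 7 × 0.00730 × 3.00 × 10^8 / 2
    = 7.66 × 10^6 m/s

7.66 × 10^6 m/s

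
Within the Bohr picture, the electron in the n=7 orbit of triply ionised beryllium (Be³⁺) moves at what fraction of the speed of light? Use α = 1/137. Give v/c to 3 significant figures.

0.00417

v_n = Zαc/n, so v/c = Zα/n = 4 × 0.00730 / 7 = 0.00417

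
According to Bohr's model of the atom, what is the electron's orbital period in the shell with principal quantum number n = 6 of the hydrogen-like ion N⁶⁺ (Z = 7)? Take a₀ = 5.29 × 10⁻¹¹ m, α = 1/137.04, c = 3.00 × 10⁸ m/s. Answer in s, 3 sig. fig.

r = n²a₀/Z = 6²·5.29 × 10⁻¹¹/7 = 2.72 × 10⁻¹⁰ m
v = Zαc/n = 7·0.00730·3.00 × 10⁸/6 = 2.55 × 10⁶ m/s
T = 2πr/v = 6.69 × 10⁻¹⁶ s

6.69 × 10⁻¹⁶ s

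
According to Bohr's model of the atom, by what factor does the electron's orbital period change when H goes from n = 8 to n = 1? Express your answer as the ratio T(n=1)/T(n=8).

1/512

T ∝ Z^-2 · n^3; with Z fixed, T ∝ n^3.
T(n=1)/T(n=8) = (1/8)^3 = 1/512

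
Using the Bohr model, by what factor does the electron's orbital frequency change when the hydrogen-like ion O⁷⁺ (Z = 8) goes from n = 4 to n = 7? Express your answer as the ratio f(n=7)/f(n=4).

64/343

f ∝ Z^2 · n^-3; with Z fixed, f ∝ n^-3.
f(n=7)/f(n=4) = (7/4)^-3 = 64/343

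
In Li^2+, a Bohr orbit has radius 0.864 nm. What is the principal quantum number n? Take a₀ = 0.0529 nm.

7

r_n = n²a₀/Z ⇒ n² = rZ/a₀ = 0.864 × 3 / 0.0529 ≈ 49.00
n = 7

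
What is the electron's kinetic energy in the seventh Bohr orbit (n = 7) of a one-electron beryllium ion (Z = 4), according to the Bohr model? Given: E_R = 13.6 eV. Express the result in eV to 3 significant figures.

4.44 eV

For a Coulomb orbit the virial theorem gives K = −E_n.
E_n = −E_R·Z²/n², so K = E_R·Z²/n² = 13.6 × 4²/7² = 4.44 eV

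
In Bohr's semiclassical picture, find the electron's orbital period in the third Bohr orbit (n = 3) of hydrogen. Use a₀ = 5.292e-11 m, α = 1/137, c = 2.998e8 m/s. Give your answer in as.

4103 as

r = n²a₀/Z = 3²·5.292e-11/1 = 4.763e-10 m
v = Zαc/n = 1·0.007299·2.998e8/3 = 7.294e5 m/s
T = 2πr/v = 4.103e-15 s = 4103 as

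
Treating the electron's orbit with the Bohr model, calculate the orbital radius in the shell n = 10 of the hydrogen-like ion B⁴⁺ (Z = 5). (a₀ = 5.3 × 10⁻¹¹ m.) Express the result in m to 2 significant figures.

1.1 × 10⁻⁹ m

r_n = n²a₀/Z = 10² × 5.3 × 10⁻¹¹ / 5
    = 100 × 5.3 × 10⁻¹¹ / 5 = 1.1 × 10⁻⁹ m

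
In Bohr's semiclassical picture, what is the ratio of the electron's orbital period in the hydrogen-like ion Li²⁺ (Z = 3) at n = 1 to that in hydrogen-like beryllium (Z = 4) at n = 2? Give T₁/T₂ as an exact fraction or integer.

2/9

T ∝ Z^-2 · n^3
T₁/T₂ = (3/4)^-2 · (1/2)^3 = 2/9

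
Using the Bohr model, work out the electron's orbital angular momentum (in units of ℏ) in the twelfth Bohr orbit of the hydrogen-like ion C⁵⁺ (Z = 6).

12

L_n = nℏ, so L/ℏ = n = 12.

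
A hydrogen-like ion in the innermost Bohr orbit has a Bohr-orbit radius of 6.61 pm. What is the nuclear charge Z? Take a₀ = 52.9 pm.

8

r_n = n²a₀/Z ⇒ Z = n²a₀/r = 1² × 52.9 / 6.61 ≈ 8.00
Z = 8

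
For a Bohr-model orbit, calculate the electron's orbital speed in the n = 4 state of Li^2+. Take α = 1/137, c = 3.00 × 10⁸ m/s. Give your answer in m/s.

v_n = Zαc/n = 3 × 0.00730 × 3.00 × 10⁸ / 4
    = 1.64 × 10⁶ m/s

1.64 × 10⁶ m/s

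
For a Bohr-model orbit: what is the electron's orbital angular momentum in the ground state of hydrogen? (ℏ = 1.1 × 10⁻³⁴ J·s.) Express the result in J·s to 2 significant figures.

L_n = nℏ = 1 × 1.1 × 10⁻³⁴ = 1.1 × 10⁻³⁴ J·s

1.1 × 10⁻³⁴ J·s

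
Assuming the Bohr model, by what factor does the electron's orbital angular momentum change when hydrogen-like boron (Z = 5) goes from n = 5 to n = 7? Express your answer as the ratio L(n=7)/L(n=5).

L = nℏ depends only on n, so L ∝ n.
L(n=7)/L(n=5) = (7/5)^1 = 7/5

7/5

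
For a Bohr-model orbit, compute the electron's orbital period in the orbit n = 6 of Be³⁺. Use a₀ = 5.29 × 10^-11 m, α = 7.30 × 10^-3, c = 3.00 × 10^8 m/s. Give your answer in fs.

2.05 fs

r = n²a₀/Z = 6²·5.29 × 10^-11/4 = 4.76 × 10^-10 m
v = Zαc/n = 4·0.00730·3.00 × 10^8/6 = 1.46 × 10^6 m/s
T = 2πr/v = 2.05 × 10^-15 s = 2.05 fs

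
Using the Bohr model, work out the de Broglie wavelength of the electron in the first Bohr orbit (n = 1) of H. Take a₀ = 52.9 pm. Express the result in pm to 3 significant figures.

The Bohr quantisation condition is nλ = 2πr_n.
r_n = n²a₀/Z = 52.9 pm
λ = 2πr_n/n = 2π·52.9/1 = 332 pm

332 pm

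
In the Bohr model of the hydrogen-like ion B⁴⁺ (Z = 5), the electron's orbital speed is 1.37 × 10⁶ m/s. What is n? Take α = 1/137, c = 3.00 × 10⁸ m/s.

8

v_n = Zαc/n ⇒ n = Zαc/v = 5 × 0.00730 × 3.00 × 10⁸ / 1.37 × 10⁶ ≈ 7.99
n = 8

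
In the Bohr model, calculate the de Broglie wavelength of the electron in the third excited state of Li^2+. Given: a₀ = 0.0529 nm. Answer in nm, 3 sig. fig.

The Bohr quantisation condition is nλ = 2πr_n.
r_n = n²a₀/Z = 0.282 nm
λ = 2πr_n/n = 2π·0.282/4 = 0.443 nm

0.443 nm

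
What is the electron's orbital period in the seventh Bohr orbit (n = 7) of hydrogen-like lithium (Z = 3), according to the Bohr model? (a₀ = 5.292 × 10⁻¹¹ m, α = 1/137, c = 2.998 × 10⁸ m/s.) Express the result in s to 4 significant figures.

5.791 × 10⁻¹⁵ s

r = n²a₀/Z = 7²·5.292 × 10⁻¹¹/3 = 8.644 × 10⁻¹⁰ m
v = Zαc/n = 3·0.007299·2.998 × 10⁸/7 = 9.379 × 10⁵ m/s
T = 2πr/v = 5.791 × 10⁻¹⁵ s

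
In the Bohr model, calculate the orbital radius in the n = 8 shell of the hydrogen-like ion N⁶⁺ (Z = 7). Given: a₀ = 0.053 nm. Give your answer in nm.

0.48 nm

r_n = n²a₀/Z = 8² × 0.053 / 7
    = 64 × 0.053 / 7 = 0.48 nm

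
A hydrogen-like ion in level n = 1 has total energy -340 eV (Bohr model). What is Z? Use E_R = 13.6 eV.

5

E_n = −E_R Z²/n² ⇒ Z² = −E_n n²/E_R = 340 × 1² / 13.6 ≈ 25.00
Z = 5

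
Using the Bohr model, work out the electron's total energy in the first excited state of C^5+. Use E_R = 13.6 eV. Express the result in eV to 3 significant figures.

-122 eV

E_n = −E_R·Z²/n² = −13.6 × 6²/2² = -122 eV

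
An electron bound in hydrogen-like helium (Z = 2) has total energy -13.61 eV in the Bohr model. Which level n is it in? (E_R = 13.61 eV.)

2

E_n = −E_R Z²/n² ⇒ n² = E_R Z²/(−E_n) = 13.61 × 2² / 13.61 ≈ 4.00
n = 2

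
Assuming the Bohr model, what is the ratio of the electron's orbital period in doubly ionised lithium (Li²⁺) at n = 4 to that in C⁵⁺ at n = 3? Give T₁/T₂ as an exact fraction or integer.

256/27

T ∝ Z^-2 · n^3
T₁/T₂ = (3/6)^-2 · (4/3)^3 = 256/27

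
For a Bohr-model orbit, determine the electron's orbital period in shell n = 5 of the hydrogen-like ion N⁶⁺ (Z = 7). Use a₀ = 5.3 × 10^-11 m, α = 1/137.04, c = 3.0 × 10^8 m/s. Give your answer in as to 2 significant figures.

390 as

r = n²a₀/Z = 5²·5.3 × 10^-11/7 = 1.9 × 10^-10 m
v = Zαc/n = 7·0.0073·3.0 × 10^8/5 = 3.1 × 10^6 m/s
T = 2πr/v = 3.9 × 10^-16 s = 390 as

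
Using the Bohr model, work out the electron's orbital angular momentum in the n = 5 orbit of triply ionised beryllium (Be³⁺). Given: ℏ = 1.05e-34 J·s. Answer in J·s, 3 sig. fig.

L_n = nℏ = 5 × 1.05e-34 = 5.25e-34 J·s

5.25e-34 J·s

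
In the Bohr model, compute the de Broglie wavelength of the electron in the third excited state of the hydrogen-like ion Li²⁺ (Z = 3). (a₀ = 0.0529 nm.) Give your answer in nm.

The Bohr quantisation condition is nλ = 2πr_n.
r_n = n²a₀/Z = 0.282 nm
λ = 2πr_n/n = 2π·0.282/4 = 0.443 nm

0.443 nm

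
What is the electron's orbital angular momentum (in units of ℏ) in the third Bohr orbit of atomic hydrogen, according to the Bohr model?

L_n = nℏ, so L/ℏ = n = 3.

3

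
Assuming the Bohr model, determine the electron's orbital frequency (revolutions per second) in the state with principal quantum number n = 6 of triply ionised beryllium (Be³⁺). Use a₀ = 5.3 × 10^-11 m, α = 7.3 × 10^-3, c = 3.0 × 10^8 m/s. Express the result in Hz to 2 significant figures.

4.9 × 10^14 Hz

r = n²a₀/Z = 4.8 × 10^-10 m, v = Zαc/n = 1.5 × 10^6 m/s
f = v/(2πr) = 4.9 × 10^14 Hz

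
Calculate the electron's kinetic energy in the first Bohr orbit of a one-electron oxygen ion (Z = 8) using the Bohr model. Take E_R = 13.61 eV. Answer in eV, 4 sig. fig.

For a Coulomb orbit the virial theorem gives K = −E_n.
E_n = −E_R·Z²/n², so K = E_R·Z²/n² = 13.61 × 8²/1² = 871.0 eV

871.0 eV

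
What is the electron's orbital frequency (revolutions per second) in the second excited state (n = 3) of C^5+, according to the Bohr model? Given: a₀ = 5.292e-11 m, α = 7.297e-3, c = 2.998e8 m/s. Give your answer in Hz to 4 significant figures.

r = n²a₀/Z = 7.938e-11 m, v = Zαc/n = 4.375e6 m/s
f = v/(2πr) = 8.772e15 Hz

8.772e15 Hz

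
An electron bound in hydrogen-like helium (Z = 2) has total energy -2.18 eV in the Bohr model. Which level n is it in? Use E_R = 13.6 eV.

E_n = −E_R Z²/n² ⇒ n² = E_R Z²/(−E_n) = 13.6 × 2² / 2.18 ≈ 24.95
n = 5

5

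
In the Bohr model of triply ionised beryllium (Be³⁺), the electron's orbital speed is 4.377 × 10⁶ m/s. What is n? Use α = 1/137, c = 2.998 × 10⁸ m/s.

2

v_n = Zαc/n ⇒ n = Zαc/v = 4 × 0.007299 × 2.998 × 10⁸ / 4.377 × 10⁶ ≈ 2.00
n = 2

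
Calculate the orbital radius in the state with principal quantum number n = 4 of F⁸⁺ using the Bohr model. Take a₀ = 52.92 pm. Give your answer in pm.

r_n = n²a₀/Z = 4² × 52.92 / 9
    = 16 × 52.92 / 9 = 94.08 pm

94.08 pm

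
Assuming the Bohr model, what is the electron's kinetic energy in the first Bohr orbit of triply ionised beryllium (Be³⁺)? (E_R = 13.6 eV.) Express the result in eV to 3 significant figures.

For a Coulomb orbit the virial theorem gives K = −E_n.
E_n = −E_R·Z²/n², so K = E_R·Z²/n² = 13.6 × 4²/1² = 218 eV

218 eV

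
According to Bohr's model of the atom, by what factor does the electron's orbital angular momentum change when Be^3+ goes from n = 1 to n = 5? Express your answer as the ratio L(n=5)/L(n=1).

5

L = nℏ depends only on n, so L ∝ n.
L(n=5)/L(n=1) = (5/1)^1 = 5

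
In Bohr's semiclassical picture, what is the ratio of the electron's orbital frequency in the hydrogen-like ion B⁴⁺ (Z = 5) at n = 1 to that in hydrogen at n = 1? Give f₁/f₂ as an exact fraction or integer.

f ∝ Z^2 · n^-3
f₁/f₂ = (5/1)^2 · (1/1)^-3 = 25

25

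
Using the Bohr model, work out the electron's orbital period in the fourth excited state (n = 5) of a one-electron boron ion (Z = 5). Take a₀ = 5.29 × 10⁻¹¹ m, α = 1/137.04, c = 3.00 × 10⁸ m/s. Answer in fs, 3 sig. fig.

r = n²a₀/Z = 5²·5.29 × 10⁻¹¹/5 = 2.64 × 10⁻¹⁰ m
v = Zαc/n = 5·0.00730·3.00 × 10⁸/5 = 2.19 × 10⁶ m/s
T = 2πr/v = 7.59 × 10⁻¹⁶ s = 0.759 fs

0.759 fs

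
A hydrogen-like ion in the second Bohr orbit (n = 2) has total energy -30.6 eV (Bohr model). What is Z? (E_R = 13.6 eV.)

E_n = −E_R Z²/n² ⇒ Z² = −E_n n²/E_R = 30.6 × 2² / 13.6 ≈ 9.00
Z = 3

3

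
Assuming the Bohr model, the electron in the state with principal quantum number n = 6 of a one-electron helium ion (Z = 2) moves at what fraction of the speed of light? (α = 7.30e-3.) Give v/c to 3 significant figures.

v_n = Zαc/n, so v/c = Zα/n = 2 × 0.00730 / 6 = 0.00243

0.00243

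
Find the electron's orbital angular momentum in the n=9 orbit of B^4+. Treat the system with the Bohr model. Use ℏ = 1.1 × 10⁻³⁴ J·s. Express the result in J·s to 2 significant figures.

9.9 × 10⁻³⁴ J·s

L_n = nℏ = 9 × 1.1 × 10⁻³⁴ = 9.9 × 10⁻³⁴ J·s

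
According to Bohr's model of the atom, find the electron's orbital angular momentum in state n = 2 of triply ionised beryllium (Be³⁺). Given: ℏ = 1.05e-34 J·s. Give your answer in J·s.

L_n = nℏ = 2 × 1.05e-34 = 2.10e-34 J·s

2.10e-34 J·s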